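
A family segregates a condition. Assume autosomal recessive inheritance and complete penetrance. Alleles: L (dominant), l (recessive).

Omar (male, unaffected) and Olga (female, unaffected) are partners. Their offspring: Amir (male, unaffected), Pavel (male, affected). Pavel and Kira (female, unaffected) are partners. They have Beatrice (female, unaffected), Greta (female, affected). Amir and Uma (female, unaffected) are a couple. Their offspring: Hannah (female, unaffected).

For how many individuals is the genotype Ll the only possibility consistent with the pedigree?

Obligate heterozygotes: Omar is unaffected so carries L and passed l to Pavel (ll), so Omar is Ll; Olga is unaffected so carries L and passed l to Pavel (ll), so Olga is Ll; Kira is unaffected so carries L and passed l to Greta (ll), so Kira is Ll; Beatrice is unaffected so carries L and received l from Pavel (ll), so Beatrice is Ll.
Every other individual is either homozygous by phenotype or has at least one consistent homozygous assignment, so the count is 4.

4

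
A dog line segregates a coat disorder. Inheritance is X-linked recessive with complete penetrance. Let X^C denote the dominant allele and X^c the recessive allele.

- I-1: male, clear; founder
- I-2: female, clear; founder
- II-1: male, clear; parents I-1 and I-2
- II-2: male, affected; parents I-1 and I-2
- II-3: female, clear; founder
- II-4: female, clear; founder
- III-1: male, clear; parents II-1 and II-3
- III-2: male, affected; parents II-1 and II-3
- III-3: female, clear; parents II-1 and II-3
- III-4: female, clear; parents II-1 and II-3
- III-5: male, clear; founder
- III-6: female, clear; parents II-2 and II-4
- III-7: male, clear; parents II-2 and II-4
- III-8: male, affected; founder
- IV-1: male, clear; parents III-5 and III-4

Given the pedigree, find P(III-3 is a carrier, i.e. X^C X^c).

II-1 is clear, so II-1 is X^C Y.
II-3 is clear so carries C and passed c to III-2 (X^c Y), so II-3 is X^C X^c.
Their cross gives offspring ratios 1/2 X^C X^C : 1/2 X^C X^c. Conditioning on III-3 being clear, P(X^C X^c) = 1/2 / 1 = 1/2.

1/2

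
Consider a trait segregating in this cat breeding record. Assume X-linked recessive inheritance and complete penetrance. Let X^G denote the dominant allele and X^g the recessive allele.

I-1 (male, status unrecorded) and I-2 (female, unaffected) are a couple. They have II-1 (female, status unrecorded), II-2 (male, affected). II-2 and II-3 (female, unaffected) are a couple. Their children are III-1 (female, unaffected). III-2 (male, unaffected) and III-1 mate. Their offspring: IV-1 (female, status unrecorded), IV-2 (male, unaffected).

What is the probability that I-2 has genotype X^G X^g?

I-2 is unaffected so carries G and passed g to II-2 (X^g Y), so I-2 is X^G X^g, giving P(X^G X^g) = 1.

1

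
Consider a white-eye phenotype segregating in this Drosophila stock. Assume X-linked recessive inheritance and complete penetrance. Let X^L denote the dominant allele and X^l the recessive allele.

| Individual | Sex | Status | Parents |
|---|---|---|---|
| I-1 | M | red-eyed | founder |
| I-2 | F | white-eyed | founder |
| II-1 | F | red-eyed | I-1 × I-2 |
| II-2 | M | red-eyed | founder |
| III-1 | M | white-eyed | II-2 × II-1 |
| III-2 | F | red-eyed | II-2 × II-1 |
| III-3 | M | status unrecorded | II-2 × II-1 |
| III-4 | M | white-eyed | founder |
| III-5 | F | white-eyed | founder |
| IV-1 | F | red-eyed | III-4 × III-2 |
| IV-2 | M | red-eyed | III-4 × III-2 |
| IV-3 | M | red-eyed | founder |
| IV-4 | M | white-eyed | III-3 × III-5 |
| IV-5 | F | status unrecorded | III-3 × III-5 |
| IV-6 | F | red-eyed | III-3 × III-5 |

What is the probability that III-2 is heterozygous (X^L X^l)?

1/5

II-2 is red-eyed, so II-2 is X^L Y.
II-1 is red-eyed so carries L and received l from I-2 (X^l X^l), so II-1 is X^L X^l.
Their cross gives offspring ratios 1/2 X^L X^L : 1/2 X^L X^l. Conditioning on III-2 being red-eyed, P(X^L X^l) = 1/2 / 1 = 1/2 before taking III-2's own offspring into account.
III-4 is white-eyed, so III-4 is X^l Y.
Now use III-2's offspring. Probability of each recorded status — red-eyed daughter IV-1: 1/2 if III-2 is X^L X^l, 1 if X^L X^L; red-eyed son IV-2: 1/2 if III-2 is X^L X^l, 1 if X^L X^L.
Bayes: P(X^L X^l) = 1/2·1/4 / (1/2·1/4 + 1/2·1) = 1/5.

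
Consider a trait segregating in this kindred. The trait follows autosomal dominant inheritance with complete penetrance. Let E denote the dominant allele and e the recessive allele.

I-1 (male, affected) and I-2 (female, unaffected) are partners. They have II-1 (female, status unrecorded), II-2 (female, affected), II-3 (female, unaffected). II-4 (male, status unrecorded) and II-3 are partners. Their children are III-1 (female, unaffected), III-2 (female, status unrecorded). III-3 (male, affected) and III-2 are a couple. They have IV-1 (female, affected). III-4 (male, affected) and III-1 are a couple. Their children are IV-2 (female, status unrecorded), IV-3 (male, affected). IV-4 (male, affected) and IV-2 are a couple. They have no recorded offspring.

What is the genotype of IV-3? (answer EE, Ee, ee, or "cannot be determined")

Ee

From phenotype alone, IV-3 is EE or Ee.
IV-3 is affected so carries E and received e from III-1 (ee), so IV-3 is Ee.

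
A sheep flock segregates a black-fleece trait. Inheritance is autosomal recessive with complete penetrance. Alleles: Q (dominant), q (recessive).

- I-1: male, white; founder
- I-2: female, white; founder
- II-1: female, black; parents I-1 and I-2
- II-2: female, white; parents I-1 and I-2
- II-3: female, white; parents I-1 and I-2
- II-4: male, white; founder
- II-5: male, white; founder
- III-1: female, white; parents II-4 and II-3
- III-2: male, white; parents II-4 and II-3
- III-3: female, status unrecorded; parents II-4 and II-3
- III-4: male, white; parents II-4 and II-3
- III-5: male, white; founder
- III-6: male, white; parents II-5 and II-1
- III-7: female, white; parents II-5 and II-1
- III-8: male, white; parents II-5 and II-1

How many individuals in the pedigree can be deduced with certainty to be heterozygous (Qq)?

Obligate heterozygotes: I-1 is white so carries Q and passed q to II-1 (qq), so I-1 is Qq; I-2 is white so carries Q and passed q to II-1 (qq), so I-2 is Qq; III-6 is white so carries Q and received q from II-1 (qq), so III-6 is Qq; III-7 is white so carries Q and received q from II-1 (qq), so III-7 is Qq; III-8 is white so carries Q and received q from II-1 (qq), so III-8 is Qq.
Every other individual is either homozygous by phenotype or has at least one consistent homozygous assignment, so the count is 5.

5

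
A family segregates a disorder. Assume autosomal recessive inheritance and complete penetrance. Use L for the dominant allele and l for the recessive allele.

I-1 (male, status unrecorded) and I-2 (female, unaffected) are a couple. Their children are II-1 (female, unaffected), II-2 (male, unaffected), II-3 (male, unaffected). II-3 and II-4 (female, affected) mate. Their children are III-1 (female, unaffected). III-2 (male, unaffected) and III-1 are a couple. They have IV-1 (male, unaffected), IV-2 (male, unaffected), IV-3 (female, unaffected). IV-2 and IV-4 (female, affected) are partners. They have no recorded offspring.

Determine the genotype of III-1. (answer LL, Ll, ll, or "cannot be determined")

From phenotype alone, III-1 is LL or Ll.
III-1 is unaffected so carries L and received l from II-4 (ll), so III-1 is Ll.

Ll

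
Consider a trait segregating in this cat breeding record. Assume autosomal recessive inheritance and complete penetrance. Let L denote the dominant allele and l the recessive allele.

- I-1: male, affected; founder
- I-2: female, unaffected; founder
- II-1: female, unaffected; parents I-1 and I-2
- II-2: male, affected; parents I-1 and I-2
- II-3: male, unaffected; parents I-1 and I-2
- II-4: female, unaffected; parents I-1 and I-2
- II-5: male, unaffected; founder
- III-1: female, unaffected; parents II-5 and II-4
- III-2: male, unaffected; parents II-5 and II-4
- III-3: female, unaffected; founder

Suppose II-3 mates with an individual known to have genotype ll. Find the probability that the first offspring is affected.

II-3 is unaffected so carries L and received l from I-1 (ll), so II-3 is Ll.
The cross gives 1/2 Ll : 1/2 ll, so P(offspring is affected) = 1/2.

1/2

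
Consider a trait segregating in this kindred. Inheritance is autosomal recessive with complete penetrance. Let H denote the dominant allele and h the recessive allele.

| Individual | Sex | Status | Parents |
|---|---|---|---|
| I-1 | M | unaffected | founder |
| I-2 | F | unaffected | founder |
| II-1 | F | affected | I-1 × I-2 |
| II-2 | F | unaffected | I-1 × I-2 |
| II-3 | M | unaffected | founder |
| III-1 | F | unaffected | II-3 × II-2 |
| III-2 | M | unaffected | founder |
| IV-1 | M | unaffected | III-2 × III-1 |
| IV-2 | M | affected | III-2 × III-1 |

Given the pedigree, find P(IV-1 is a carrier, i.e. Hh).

2/3

III-2 is unaffected so carries H and passed h to IV-2 (hh), so III-2 is Hh.
III-1 is unaffected so carries H and passed h to IV-2 (hh), so III-1 is Hh.
Their cross gives offspring ratios 1/4 HH : 1/2 Hh : 1/4 hh. Conditioning on IV-1 being unaffected, P(Hh) = 1/2 / 3/4 = 2/3.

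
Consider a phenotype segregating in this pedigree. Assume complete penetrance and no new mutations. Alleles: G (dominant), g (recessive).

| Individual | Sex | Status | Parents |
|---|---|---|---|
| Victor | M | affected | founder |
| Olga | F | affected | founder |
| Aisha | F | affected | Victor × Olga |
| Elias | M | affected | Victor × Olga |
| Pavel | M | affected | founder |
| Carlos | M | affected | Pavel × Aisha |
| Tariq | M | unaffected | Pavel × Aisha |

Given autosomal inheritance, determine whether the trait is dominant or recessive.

dominant

Pavel and Aisha are both affected yet have an unaffected child Tariq. Under a recessive model two affected parents are homozygous and every child would be affected, so the trait cannot be recessive.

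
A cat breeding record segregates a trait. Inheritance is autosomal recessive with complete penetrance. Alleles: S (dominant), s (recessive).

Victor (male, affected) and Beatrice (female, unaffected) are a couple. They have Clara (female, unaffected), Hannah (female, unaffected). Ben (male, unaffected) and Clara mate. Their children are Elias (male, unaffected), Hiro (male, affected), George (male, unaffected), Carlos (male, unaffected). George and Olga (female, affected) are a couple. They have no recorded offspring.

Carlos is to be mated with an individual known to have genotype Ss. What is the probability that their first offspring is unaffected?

5/6

Ben is unaffected so carries S and passed s to Hiro (ss), so Ben is Ss.
Clara is unaffected so carries S and received s from Victor (ss), so Clara is Ss.
Carlos is an unaffected offspring of Ben (Ss) × Clara (Ss), whose cross gives 1/4 SS : 1/2 Ss : 1/4 ss; conditioning on being unaffected, Carlos is SS with probability 1/3, Ss with probability 2/3.
Summing over parental genotype combinations, P(offspring is unaffected) = 1/3·1 + 2/3·3/4 = 5/6.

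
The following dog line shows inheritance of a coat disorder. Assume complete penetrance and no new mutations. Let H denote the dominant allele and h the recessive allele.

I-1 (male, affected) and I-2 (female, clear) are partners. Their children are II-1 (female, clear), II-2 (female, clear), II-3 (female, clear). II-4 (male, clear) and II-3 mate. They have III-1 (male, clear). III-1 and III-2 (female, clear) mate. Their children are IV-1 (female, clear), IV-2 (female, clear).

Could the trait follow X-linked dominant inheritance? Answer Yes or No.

Under X-linked dominant, II-1 (clear, female) cannot arise from I-1 (affected) × I-2 (clear).

No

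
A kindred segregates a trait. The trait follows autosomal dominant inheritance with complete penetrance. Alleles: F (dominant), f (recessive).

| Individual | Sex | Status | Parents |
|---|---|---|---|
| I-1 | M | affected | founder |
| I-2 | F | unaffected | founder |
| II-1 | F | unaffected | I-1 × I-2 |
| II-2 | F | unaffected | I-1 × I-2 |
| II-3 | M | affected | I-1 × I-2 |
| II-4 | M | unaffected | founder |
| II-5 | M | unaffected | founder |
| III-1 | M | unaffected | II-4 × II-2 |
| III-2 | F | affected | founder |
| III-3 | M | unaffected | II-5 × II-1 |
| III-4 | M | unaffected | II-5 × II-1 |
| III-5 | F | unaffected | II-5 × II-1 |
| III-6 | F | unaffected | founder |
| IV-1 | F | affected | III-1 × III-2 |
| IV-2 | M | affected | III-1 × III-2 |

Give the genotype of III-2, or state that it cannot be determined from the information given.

III-2's phenotype allows FF or Ff, and no parent or child forces a single allele at both positions; consistent genotype assignments exist with III-2 as FF or Ff.

cannot be determined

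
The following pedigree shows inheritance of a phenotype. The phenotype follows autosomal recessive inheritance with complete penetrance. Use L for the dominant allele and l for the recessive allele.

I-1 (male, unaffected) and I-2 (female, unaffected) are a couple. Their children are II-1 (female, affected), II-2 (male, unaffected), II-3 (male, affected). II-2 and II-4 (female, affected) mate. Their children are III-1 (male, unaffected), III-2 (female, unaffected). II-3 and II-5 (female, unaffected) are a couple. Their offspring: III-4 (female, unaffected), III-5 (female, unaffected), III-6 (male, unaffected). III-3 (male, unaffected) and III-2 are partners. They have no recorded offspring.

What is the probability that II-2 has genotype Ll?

1/3

I-1 is unaffected so carries L and passed l to II-1 (ll), so I-1 is Ll.
I-2 is unaffected so carries L and passed l to II-1 (ll), so I-2 is Ll.
Their cross gives offspring ratios 1/4 LL : 1/2 Ll : 1/4 ll. Conditioning on II-2 being unaffected, P(Ll) = 1/2 / 3/4 = 2/3 before taking II-2's own offspring into account.
II-4 is affected, so II-4 is ll.
Now use II-2's offspring. Probability of each recorded status — unaffected son III-1: 1/2 if II-2 is Ll, 1 if LL; unaffected daughter III-2: 1/2 if II-2 is Ll, 1 if LL.
Bayes: P(Ll) = 2/3·1/4 / (2/3·1/4 + 1/3·1) = 1/3.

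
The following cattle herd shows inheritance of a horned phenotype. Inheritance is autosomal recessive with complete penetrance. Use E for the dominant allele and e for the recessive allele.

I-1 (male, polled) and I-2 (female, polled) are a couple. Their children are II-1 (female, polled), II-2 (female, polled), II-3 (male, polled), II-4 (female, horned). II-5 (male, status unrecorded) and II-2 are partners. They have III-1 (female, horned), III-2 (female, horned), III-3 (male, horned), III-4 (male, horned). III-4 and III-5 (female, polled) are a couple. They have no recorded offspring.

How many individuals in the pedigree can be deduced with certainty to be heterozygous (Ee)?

3

Obligate heterozygotes: I-1 is polled so carries E and passed e to II-4 (ee), so I-1 is Ee; I-2 is polled so carries E and passed e to II-4 (ee), so I-2 is Ee; II-2 is polled so carries E and passed e to III-1 (ee), so II-2 is Ee.
Every other individual is either homozygous by phenotype or has at least one consistent homozygous assignment, so the count is 3.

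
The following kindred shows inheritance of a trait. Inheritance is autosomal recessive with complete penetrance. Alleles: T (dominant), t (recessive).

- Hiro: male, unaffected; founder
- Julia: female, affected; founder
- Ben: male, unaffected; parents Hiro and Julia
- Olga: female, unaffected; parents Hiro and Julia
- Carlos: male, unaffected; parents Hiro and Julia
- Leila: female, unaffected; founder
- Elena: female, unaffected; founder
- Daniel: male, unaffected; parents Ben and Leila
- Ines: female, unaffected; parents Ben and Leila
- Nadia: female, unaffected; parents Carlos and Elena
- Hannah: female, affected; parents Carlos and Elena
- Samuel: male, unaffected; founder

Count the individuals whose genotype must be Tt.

4

Obligate heterozygotes: Ben is unaffected so carries T and received t from Julia (tt), so Ben is Tt; Olga is unaffected so carries T and received t from Julia (tt), so Olga is Tt; Carlos is unaffected so carries T and received t from Julia (tt), so Carlos is Tt; Elena is unaffected so carries T and passed t to Hannah (tt), so Elena is Tt.
Every other individual is either homozygous by phenotype or has at least one consistent homozygous assignment, so the count is 4.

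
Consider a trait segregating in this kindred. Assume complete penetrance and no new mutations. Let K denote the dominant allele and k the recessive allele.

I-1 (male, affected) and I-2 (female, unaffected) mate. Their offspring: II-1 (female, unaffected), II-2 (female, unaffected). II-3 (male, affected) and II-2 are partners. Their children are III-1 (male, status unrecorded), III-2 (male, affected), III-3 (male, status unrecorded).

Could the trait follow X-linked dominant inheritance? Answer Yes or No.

Under X-linked dominant, II-1 (unaffected, female) cannot arise from I-1 (affected) × I-2 (unaffected).

No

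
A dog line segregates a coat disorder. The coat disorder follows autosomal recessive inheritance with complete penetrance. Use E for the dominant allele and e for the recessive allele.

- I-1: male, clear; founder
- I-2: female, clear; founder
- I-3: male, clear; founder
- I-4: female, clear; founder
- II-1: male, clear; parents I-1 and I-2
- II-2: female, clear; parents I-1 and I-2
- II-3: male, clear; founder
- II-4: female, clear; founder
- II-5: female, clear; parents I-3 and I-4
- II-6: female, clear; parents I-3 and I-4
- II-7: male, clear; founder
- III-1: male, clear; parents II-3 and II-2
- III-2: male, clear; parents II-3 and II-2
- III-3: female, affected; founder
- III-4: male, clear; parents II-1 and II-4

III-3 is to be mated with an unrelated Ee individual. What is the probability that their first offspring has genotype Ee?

1/2

III-3 is affected, so III-3 is ee.
The cross gives 1/2 Ee : 1/2 ee, so P(offspring has genotype Ee) = 1/2.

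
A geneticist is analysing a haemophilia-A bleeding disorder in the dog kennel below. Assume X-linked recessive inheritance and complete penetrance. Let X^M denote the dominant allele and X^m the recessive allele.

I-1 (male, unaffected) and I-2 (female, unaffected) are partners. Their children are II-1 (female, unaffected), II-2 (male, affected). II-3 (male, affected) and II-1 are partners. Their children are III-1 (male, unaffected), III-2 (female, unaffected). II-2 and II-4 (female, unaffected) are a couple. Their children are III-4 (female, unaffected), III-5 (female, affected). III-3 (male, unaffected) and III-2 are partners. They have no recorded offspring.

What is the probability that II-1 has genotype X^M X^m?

I-1 is unaffected, so I-1 is X^M Y.
I-2 is unaffected so carries M and passed m to II-2 (X^m Y), so I-2 is X^M X^m.
Their cross gives offspring ratios 1/2 X^M X^M : 1/2 X^M X^m. Conditioning on II-1 being unaffected, P(X^M X^m) = 1/2 / 1 = 1/2 before taking II-1's own offspring into account.
II-3 is affected, so II-3 is X^m Y.
Now use II-1's offspring. Probability of each recorded status — unaffected son III-1: 1/2 if II-1 is X^M X^m, 1 if X^M X^M; unaffected daughter III-2: 1/2 if II-1 is X^M X^m, 1 if X^M X^M.
Bayes: P(X^M X^m) = 1/2·1/4 / (1/2·1/4 + 1/2·1) = 1/5.

1/5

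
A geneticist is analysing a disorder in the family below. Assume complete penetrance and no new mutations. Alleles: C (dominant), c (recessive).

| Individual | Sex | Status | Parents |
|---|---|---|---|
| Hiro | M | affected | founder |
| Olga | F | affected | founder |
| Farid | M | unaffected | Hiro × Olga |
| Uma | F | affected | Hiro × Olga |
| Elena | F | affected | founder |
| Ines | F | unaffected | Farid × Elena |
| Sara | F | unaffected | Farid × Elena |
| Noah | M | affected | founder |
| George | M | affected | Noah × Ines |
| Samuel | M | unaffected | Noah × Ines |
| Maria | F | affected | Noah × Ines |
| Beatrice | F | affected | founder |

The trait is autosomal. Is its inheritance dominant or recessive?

Hiro and Olga are both affected yet have an unaffected child Farid. Under a recessive model two affected parents are homozygous and every child would be affected, so the trait cannot be recessive.

dominant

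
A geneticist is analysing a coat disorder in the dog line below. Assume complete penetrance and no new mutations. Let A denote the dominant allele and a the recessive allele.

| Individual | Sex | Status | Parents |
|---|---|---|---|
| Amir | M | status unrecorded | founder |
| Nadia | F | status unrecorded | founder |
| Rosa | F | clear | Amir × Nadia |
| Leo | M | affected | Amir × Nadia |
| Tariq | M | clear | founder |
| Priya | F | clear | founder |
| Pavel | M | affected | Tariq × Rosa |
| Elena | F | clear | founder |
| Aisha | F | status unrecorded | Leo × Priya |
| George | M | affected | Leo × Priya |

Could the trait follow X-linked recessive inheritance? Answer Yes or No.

Yes

A consistent assignment under X-linked recessive exists: Amir X^A Y, Nadia X^A X^a, Rosa X^A X^a, Leo X^a Y, Tariq X^A Y, Priya X^A X^a, Pavel X^a Y, Elena X^A X^A, Aisha X^A X^a, George X^a Y.
In this assignment every recorded phenotype matches its genotype and every non-founder's genotype is obtainable from its parents' genotypes, so the pedigree is consistent.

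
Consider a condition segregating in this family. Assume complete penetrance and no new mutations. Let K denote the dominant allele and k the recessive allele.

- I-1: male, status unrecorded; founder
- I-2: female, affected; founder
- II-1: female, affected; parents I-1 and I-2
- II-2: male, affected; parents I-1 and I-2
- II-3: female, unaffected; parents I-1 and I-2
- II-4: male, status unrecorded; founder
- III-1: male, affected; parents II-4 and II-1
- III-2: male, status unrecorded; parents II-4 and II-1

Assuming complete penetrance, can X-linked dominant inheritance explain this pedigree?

Yes

A consistent assignment under X-linked dominant exists: I-1 X^k Y, I-2 X^K X^k, II-1 X^K X^k, II-2 X^K Y, II-3 X^k X^k, II-4 X^K Y, III-1 X^K Y, III-2 X^K Y.
In this assignment every recorded phenotype matches its genotype and every non-founder's genotype is obtainable from its parents' genotypes, so the pedigree is consistent.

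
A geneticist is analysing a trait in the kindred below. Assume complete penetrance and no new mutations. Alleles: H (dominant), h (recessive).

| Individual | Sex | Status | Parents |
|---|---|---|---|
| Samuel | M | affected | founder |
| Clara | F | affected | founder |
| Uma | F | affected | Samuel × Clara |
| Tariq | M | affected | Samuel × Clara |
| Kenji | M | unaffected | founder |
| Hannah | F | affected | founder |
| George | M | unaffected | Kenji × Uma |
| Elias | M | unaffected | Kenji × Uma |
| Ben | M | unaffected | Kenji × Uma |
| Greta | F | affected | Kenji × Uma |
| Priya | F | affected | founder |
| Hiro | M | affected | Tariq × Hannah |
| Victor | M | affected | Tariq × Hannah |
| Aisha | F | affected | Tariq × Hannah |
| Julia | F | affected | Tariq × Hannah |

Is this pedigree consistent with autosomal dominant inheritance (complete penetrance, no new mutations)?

Yes

A consistent assignment under autosomal dominant exists: Samuel HH, Clara Hh, Uma Hh, Tariq HH, Kenji hh, Hannah HH, George hh, Elias hh, Ben hh, Greta Hh, Priya HH, Hiro HH, Victor HH, Aisha HH, Julia HH.
In this assignment every recorded phenotype matches its genotype and every non-founder's genotype is obtainable from its parents' genotypes, so the pedigree is consistent.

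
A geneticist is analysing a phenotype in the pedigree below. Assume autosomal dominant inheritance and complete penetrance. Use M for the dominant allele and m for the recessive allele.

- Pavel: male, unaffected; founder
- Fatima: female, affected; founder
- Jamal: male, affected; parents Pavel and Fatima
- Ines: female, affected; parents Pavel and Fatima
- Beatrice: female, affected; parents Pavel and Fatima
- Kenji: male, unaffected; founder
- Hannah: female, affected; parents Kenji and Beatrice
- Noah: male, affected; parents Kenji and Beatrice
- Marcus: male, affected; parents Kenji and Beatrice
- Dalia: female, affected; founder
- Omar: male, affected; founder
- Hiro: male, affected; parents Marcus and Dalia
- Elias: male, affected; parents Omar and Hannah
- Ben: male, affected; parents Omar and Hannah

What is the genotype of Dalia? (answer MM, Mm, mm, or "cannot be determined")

Dalia's phenotype allows MM or Mm, and no parent or child forces a single allele at both positions; consistent genotype assignments exist with Dalia as MM or Mm.

cannot be determined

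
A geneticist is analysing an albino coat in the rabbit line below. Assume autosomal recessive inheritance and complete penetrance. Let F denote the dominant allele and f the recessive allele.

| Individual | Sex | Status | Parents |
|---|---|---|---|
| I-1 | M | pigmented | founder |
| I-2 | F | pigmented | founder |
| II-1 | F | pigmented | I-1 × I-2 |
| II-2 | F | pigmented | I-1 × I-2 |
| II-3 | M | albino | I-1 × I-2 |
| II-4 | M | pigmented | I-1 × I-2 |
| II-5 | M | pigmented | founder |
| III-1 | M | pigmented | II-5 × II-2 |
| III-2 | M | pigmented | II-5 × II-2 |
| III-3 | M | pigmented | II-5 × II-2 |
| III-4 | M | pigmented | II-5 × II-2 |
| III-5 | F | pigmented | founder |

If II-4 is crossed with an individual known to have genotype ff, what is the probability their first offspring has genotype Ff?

2/3

I-1 is pigmented so carries F and passed f to II-3 (ff), so I-1 is Ff.
I-2 is pigmented so carries F and passed f to II-3 (ff), so I-2 is Ff.
II-4 is a pigmented offspring of I-1 (Ff) × I-2 (Ff), whose cross gives 1/4 FF : 1/2 Ff : 1/4 ff; conditioning on being pigmented, II-4 is FF with probability 1/3, Ff with probability 2/3.
Summing over parental genotype combinations, P(offspring has genotype Ff) = 1/3·1 + 2/3·1/2 = 2/3.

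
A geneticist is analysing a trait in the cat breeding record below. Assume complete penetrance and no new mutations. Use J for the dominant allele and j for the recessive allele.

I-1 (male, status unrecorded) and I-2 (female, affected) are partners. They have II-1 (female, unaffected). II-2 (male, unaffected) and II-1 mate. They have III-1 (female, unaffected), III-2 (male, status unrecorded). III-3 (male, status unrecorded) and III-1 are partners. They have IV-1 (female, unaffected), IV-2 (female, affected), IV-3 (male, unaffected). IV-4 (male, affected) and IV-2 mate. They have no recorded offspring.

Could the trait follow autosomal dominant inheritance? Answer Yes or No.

Yes

A consistent assignment under autosomal dominant exists: I-1 Jj, I-2 Jj, II-1 jj, II-2 jj, III-1 jj, III-2 jj, III-3 Jj, IV-1 jj, IV-2 Jj, IV-3 jj, IV-4 JJ.
In this assignment every recorded phenotype matches its genotype and every non-founder's genotype is obtainable from its parents' genotypes, so the pedigree is consistent.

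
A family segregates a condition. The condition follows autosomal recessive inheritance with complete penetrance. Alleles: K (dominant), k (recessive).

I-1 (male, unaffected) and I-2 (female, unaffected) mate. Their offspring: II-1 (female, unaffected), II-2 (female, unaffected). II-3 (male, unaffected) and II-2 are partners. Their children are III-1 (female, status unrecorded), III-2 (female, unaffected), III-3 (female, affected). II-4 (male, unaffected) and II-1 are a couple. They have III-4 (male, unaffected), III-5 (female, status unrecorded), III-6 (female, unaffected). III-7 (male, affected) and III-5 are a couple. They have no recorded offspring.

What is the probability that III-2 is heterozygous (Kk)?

II-3 is unaffected so carries K and passed k to III-3 (kk), so II-3 is Kk.
II-2 is unaffected so carries K and passed k to III-3 (kk), so II-2 is Kk.
Their cross gives offspring ratios 1/4 KK : 1/2 Kk : 1/4 kk. Conditioning on III-2 being unaffected, P(Kk) = 1/2 / 3/4 = 2/3.

2/3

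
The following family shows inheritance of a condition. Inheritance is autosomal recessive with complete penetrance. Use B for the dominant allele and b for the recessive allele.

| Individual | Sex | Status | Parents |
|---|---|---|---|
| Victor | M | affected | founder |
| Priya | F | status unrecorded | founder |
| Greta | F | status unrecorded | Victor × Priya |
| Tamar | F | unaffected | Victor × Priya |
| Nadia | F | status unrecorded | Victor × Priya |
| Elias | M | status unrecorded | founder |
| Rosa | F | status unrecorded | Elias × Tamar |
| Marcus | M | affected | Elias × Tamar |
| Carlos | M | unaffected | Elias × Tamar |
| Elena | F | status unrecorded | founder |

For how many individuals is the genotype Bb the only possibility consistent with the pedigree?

Obligate heterozygotes: Tamar is unaffected so carries B and received b from Victor (bb), so Tamar is Bb.
Every other individual is either homozygous by phenotype or has at least one consistent homozygous assignment, so the count is 1.

1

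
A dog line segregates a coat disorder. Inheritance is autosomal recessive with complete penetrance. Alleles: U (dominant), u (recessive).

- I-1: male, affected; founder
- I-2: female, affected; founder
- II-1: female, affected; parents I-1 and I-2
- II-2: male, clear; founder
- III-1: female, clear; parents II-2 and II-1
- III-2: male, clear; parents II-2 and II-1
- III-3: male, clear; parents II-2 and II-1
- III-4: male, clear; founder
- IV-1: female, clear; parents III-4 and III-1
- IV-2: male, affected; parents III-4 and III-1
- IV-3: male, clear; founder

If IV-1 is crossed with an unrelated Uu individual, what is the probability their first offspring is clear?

5/6

III-4 is clear so carries U and passed u to IV-2 (uu), so III-4 is Uu.
III-1 is clear so carries U and received u from II-1 (uu), so III-1 is Uu.
IV-1 is a clear offspring of III-4 (Uu) × III-1 (Uu), whose cross gives 1/4 UU : 1/2 Uu : 1/4 uu; conditioning on being clear, IV-1 is UU with probability 1/3, Uu with probability 2/3.
Summing over parental genotype combinations, P(offspring is clear) = 1/3·1 + 2/3·3/4 = 5/6.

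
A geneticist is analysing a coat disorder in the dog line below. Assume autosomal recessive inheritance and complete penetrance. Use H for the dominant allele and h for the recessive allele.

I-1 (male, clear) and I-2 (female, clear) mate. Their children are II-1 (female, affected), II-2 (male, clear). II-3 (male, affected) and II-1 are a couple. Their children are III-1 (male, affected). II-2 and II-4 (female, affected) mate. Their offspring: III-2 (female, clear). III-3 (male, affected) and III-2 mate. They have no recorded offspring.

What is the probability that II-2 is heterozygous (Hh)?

1/2

I-1 is clear so carries H and passed h to II-1 (hh), so I-1 is Hh.
I-2 is clear so carries H and passed h to II-1 (hh), so I-2 is Hh.
Their cross gives offspring ratios 1/4 HH : 1/2 Hh : 1/4 hh. Conditioning on II-2 being clear, P(Hh) = 1/2 / 3/4 = 2/3 before taking II-2's own offspring into account.
II-4 is affected, so II-4 is hh.
Now use II-2's offspring. Probability of each recorded status — clear daughter III-2: 1/2 if II-2 is Hh, 1 if HH.
Bayes: P(Hh) = 2/3·1/2 / (2/3·1/2 + 1/3·1) = 1/2.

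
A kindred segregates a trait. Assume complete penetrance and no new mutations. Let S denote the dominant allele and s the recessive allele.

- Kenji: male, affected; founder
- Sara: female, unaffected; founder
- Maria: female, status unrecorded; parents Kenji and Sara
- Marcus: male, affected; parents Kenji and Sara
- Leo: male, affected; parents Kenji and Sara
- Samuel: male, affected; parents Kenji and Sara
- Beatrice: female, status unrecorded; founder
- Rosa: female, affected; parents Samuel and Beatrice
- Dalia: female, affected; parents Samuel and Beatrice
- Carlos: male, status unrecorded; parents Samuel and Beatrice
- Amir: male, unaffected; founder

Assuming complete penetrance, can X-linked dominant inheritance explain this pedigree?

No

Under X-linked dominant, Marcus (affected, male) cannot arise from Kenji (affected) × Sara (unaffected).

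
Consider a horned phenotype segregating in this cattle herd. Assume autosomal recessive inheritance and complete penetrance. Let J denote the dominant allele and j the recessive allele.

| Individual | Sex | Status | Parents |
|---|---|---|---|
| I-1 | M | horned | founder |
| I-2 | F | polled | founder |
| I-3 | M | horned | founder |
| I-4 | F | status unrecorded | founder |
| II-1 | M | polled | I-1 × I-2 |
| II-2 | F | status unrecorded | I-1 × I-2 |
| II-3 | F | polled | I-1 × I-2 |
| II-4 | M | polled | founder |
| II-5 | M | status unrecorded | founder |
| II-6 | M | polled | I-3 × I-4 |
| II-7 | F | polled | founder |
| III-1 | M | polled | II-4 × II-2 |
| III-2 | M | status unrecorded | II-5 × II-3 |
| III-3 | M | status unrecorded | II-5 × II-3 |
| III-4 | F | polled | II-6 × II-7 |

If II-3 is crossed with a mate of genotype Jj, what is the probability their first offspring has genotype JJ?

II-3 is polled so carries J and received j from I-1 (jj), so II-3 is Jj.
The cross gives 1/4 JJ : 1/2 Jj : 1/4 jj, so P(offspring has genotype JJ) = 1/4.

1/4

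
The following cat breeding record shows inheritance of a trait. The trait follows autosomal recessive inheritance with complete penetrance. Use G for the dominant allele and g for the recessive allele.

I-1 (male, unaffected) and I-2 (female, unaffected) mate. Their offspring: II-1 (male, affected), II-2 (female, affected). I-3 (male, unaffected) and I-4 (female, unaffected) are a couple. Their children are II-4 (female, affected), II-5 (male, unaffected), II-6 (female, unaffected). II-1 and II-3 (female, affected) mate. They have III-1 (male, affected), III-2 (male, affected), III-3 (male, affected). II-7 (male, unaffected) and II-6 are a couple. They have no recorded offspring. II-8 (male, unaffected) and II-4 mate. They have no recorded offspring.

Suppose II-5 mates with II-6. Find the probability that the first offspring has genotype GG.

4/9

I-3 is unaffected so carries G and passed g to II-4 (gg), so I-3 is Gg.
I-4 is unaffected so carries G and passed g to II-4 (gg), so I-4 is Gg.
II-5 is an unaffected offspring of I-3 (Gg) × I-4 (Gg), whose cross gives 1/4 GG : 1/2 Gg : 1/4 gg; conditioning on being unaffected, II-5 is GG with probability 1/3, Gg with probability 2/3.
II-6 is an unaffected offspring of I-3 (Gg) × I-4 (Gg), whose cross gives 1/4 GG : 1/2 Gg : 1/4 gg; conditioning on being unaffected, II-6 is GG with probability 1/3, Gg with probability 2/3.
Summing over parental genotype combinations, P(offspring has genotype GG) = 1/9·1 + 2/9·1/2 + 2/9·1/2 + 4/9·1/4 = 4/9.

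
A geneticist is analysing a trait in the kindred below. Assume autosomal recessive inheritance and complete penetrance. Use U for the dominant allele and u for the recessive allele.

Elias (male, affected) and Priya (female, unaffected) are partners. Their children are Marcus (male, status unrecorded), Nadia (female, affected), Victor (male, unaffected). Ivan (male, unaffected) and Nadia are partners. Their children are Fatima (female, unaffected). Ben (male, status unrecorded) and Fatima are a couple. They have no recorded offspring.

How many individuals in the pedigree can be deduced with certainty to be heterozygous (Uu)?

Obligate heterozygotes: Priya is unaffected so carries U and passed u to Nadia (uu), so Priya is Uu; Victor is unaffected so carries U and received u from Elias (uu), so Victor is Uu; Fatima is unaffected so carries U and received u from Nadia (uu), so Fatima is Uu.
Every other individual is either homozygous by phenotype or has at least one consistent homozygous assignment, so the count is 3.

3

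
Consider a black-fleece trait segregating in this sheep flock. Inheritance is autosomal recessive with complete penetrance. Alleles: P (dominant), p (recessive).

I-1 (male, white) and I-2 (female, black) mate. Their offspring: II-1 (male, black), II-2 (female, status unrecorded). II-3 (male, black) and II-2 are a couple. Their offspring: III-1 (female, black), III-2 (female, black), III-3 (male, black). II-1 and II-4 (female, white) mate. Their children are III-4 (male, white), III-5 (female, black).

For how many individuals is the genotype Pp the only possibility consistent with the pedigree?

3

Obligate heterozygotes: I-1 is white so carries P and passed p to II-1 (pp), so I-1 is Pp; II-4 is white so carries P and passed p to III-5 (pp), so II-4 is Pp; III-4 is white so carries P and received p from II-1 (pp), so III-4 is Pp.
Every other individual is either homozygous by phenotype or has at least one consistent homozygous assignment, so the count is 3.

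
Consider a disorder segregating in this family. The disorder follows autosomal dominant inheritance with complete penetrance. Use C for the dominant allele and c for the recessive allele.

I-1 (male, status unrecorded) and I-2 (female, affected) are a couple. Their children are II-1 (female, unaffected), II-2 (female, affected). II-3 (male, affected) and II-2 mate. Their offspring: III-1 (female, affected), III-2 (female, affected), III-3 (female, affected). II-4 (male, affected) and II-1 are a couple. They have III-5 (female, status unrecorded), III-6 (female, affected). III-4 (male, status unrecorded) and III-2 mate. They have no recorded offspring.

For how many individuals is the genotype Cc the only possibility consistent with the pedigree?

2

Obligate heterozygotes: I-2 is affected so carries C and passed c to II-1 (cc), so I-2 is Cc; III-6 is affected so carries C and received c from II-1 (cc), so III-6 is Cc.
Every other individual is either homozygous by phenotype or has at least one consistent homozygous assignment, so the count is 2.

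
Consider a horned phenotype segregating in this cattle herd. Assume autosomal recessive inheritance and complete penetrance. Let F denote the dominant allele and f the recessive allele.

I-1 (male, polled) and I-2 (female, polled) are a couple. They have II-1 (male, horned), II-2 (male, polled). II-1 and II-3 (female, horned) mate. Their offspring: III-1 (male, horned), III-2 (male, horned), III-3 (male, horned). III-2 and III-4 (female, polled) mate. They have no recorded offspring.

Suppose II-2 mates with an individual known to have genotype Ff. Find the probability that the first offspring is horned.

1/6

I-1 is polled so carries F and passed f to II-1 (ff), so I-1 is Ff.
I-2 is polled so carries F and passed f to II-1 (ff), so I-2 is Ff.
II-2 is a polled offspring of I-1 (Ff) × I-2 (Ff), whose cross gives 1/4 FF : 1/2 Ff : 1/4 ff; conditioning on being polled, II-2 is FF with probability 1/3, Ff with probability 2/3.
Summing over parental genotype combinations, P(offspring is horned) = 2/3·1/4 = 1/6.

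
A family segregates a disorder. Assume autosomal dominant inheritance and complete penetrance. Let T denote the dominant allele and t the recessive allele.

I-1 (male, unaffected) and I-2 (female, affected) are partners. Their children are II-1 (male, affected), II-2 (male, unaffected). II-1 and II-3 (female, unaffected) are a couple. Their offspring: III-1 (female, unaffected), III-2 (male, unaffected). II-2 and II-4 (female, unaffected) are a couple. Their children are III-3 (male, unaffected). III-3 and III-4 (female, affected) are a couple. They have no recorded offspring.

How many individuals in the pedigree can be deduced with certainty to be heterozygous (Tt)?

2

Obligate heterozygotes: I-2 is affected so carries T and passed t to II-2 (tt), so I-2 is Tt; II-1 is affected so carries T and received t from I-1 (tt), so II-1 is Tt.
Every other individual is either homozygous by phenotype or has at least one consistent homozygous assignment, so the count is 2.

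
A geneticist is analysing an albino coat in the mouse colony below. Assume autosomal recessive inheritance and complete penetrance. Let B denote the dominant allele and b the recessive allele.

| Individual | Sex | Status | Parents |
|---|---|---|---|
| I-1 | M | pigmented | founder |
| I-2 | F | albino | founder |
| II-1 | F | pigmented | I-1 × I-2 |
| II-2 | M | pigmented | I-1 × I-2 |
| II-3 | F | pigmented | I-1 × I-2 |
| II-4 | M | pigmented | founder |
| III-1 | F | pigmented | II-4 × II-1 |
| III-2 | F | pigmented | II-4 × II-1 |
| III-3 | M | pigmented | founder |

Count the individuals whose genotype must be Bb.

3

Obligate heterozygotes: II-1 is pigmented so carries B and received b from I-2 (bb), so II-1 is Bb; II-2 is pigmented so carries B and received b from I-2 (bb), so II-2 is Bb; II-3 is pigmented so carries B and received b from I-2 (bb), so II-3 is Bb.
Every other individual is either homozygous by phenotype or has at least one consistent homozygous assignment, so the count is 3.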